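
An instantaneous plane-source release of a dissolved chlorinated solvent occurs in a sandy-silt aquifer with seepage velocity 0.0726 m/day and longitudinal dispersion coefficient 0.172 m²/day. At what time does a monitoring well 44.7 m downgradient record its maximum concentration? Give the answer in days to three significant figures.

584 days

For the 1D instantaneous-source solution, setting ∂C/∂t = 0 at fixed x gives v²t² + 2Dt − x² = 0, so t = (√(D² + v²x²) − D)/v².
√(D² + v²x²) = √(0.172² + 0.0726² × 44.7²) = 3.250; v² = 0.00527076.
t = (3.250 − 0.172)/0.00527076 = 584 days (vs. the pure-advection estimate x/v = 616 d).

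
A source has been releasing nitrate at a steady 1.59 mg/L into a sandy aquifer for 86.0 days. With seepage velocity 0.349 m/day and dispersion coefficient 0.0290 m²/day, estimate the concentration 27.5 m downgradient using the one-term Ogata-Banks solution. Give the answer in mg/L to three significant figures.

1.38 mg/L

For a continuous step input, C/C₀ ≈ ½·erfc((x−vt)/(2√(Dt))).
vt = 0.349 × 86.0 = 30.014 m and 2√(Dt) = 2√(0.0290 × 86.0) = 3.158 m.
Argument (x−vt)/(2√(Dt)) = (27.5 − 30.014)/3.158 = -0.7961; ½·erfc(-0.7961) = 0.8699.
C = 1.59 × 0.8699 = 1.38 mg/L.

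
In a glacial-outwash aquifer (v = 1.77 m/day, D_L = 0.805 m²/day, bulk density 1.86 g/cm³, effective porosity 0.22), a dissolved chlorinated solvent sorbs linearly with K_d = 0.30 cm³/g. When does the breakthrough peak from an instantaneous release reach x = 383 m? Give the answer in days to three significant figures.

764 days

Retardation factor R = 1 + ρ_b·K_d/n = 1 + 1.86 × 0.30/0.22 = 3.536.
Sorption retards both mechanisms: v_R = v/R = 0.5006 m/day, D_R = D/R = 0.2277 m²/day.
Peak time from v_R²t² + 2D_R t − x² = 0: t = (√(D_R² + v_R²x²) − D_R)/v_R².
√(D_R² + v_R²x²) = √(0.2277² + 0.5006² × 383²) = 191.7; v_R² = 0.2506.
t = (191.7 − 0.2277)/0.2506 = 764 days.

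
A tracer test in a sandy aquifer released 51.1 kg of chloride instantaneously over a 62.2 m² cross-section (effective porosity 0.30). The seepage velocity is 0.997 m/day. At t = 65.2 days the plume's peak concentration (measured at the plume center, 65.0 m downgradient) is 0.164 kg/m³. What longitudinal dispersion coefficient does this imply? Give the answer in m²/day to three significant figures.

0.340 m²/day

At the plume center C_max = M/(n_e·A·√(4πDt)), so D = M²/(4πt·(n_e·A·C_max)²).
n_e·A·C_max = 0.30 × 62.2 × 0.164 = 3.060 kg/m.
D = 51.1²/(4π × 65.2 × 3.060²) = 0.340 m²/day.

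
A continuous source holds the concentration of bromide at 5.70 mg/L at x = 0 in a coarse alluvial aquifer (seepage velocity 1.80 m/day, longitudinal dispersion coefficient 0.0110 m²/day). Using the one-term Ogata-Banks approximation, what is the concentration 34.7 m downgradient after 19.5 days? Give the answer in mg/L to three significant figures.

4.16 mg/L

For a continuous step input, C/C₀ ≈ ½·erfc((x−vt)/(2√(Dt))).
vt = 1.80 × 19.5 = 35.1 m and 2√(Dt) = 2√(0.0110 × 19.5) = 0.9263 m.
Argument (x−vt)/(2√(Dt)) = (34.7 − 35.1)/0.9263 = -0.4318; ½·erfc(-0.4318) = 0.7293.
C = 5.70 × 0.7293 = 4.16 mg/L.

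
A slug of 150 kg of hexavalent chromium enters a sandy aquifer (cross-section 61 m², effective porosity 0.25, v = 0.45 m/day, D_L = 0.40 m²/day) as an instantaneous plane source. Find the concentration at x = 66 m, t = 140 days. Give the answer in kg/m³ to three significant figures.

For an instantaneous plane source, C(x,t) = M/(n_e·A·√(4πDt)) · exp(−(x−vt)²/(4Dt)), with n_e·A the pore (flow) area.
Plume center vt = 0.45 × 140 = 63 m, so the well at 66 m is 3 m downgradient of the peak.
√(4πDt) = 26.53 m, giving peak height M/(n_e·A·√(4πDt)) = 150/(0.25 × 61 × 26.53) = 0.3708 kg/m³.
(x−vt)²/(4Dt) = (3)²/(4 × 0.40 × 140) = 0.04018; exp(−0.04018) = 0.9606.
C = 0.3708 × 0.9606 = 0.356 kg/m³.

0.356 kg/m³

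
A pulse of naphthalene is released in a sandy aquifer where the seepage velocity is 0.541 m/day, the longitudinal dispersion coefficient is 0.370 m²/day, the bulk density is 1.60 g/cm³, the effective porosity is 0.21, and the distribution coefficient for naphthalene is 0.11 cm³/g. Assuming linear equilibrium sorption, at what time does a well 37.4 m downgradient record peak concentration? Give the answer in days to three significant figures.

125 days

Retardation factor R = 1 + ρ_b·K_d/n = 1 + 1.60 × 0.11/0.21 = 1.838.
Sorption retards both mechanisms: v_R = v/R = 0.2943 m/day, D_R = D/R = 0.2013 m²/day.
Peak time from v_R²t² + 2D_R t − x² = 0: t = (√(D_R² + v_R²x²) − D_R)/v_R².
√(D_R² + v_R²x²) = √(0.2013² + 0.2943² × 37.4²) = 11.01; v_R² = 0.08661.
t = (11.01 − 0.2013)/0.08661 = 125 days.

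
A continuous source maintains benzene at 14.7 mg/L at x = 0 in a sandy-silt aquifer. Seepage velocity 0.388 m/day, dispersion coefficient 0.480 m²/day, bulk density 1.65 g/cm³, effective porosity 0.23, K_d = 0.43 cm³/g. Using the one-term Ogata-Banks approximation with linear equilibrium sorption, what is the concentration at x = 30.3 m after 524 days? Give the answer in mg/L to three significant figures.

Retardation factor R = 1 + ρ_b·K_d/n = 1 + 1.65 × 0.43/0.23 = 4.085.
Sorption retards both mechanisms: v_R = v/R = 0.09498 m/day, D_R = D/R = 0.1175 m²/day.
v_R·t = 0.09498 × 524 = 49.76952 m; 2√(D_R t) = 15.69 m; argument = (30.3 − 49.76952)/15.69 = -1.241.
C = C₀ × ½·erfc(-1.241) = 14.7 × 0.9604 = 14.1 mg/L.

14.1 mg/L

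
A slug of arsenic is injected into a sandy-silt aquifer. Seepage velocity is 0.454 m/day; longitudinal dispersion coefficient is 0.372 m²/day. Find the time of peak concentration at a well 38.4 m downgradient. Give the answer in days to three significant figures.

82.8 days

For the 1D instantaneous-source solution, setting ∂C/∂t = 0 at fixed x gives v²t² + 2Dt − x² = 0, so t = (√(D² + v²x²) − D)/v².
√(D² + v²x²) = √(0.372² + 0.454² × 38.4²) = 17.44; v² = 0.206116.
t = (17.44 − 0.372)/0.206116 = 82.8 days (vs. the pure-advection estimate x/v = 84.6 d).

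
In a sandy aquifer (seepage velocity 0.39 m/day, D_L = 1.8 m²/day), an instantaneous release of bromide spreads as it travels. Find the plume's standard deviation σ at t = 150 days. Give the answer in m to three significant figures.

Dispersive spreading gives a Gaussian with σ² = 2Dt; advection only shifts the center.
σ = √(2 × 1.8 × 150) = 23.2 m.

23.2 m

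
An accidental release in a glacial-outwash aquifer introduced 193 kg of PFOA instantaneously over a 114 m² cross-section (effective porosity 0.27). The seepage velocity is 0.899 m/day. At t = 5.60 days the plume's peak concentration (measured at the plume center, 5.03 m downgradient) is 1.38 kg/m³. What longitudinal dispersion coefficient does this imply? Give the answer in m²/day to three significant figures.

0.293 m²/day

At the plume center C_max = M/(n_e·A·√(4πDt)), so D = M²/(4πt·(n_e·A·C_max)²).
n_e·A·C_max = 0.27 × 114 × 1.38 = 42.48 kg/m.
D = 193²/(4π × 5.60 × 42.48²) = 0.293 m²/day.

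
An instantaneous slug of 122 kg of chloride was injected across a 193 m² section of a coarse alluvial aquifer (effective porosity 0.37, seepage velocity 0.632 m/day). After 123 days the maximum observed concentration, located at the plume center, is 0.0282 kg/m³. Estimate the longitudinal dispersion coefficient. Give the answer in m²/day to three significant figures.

At the plume center C_max = M/(n_e·A·√(4πDt)), so D = M²/(4πt·(n_e·A·C_max)²).
n_e·A·C_max = 0.37 × 193 × 0.0282 = 2.014 kg/m.
D = 122²/(4π × 123 × 2.014²) = 2.37 m²/day.

2.37 m²/day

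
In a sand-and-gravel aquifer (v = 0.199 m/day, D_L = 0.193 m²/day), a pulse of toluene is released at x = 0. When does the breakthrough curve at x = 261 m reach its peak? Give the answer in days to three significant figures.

1310 days

For the 1D instantaneous-source solution, setting ∂C/∂t = 0 at fixed x gives v²t² + 2Dt − x² = 0, so t = (√(D² + v²x²) − D)/v².
√(D² + v²x²) = √(0.193² + 0.199² × 261²) = 51.94; v² = 0.039601.
t = (51.94 − 0.193)/0.039601 = 1310 days (vs. the pure-advection estimate x/v = 1310 d).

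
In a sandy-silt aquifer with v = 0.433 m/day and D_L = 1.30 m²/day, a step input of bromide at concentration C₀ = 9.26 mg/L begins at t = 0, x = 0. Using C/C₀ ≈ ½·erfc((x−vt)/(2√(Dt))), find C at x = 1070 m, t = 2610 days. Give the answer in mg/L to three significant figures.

7.11 mg/L

For a continuous step input, C/C₀ ≈ ½·erfc((x−vt)/(2√(Dt))).
vt = 0.433 × 2610 = 1130.13 m and 2√(Dt) = 2√(1.30 × 2610) = 116.5 m.
Argument (x−vt)/(2√(Dt)) = (1070 − 1130.13)/116.5 = -0.5161; ½·erfc(-0.5161) = 0.7673.
C = 9.26 × 0.7673 = 7.11 mg/L.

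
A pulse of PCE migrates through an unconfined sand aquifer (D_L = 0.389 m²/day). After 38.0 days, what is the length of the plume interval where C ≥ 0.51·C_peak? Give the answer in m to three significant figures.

12.6 m

The plume is Gaussian with σ = √(2Dt) = √(2 × 0.389 × 38.0) = 5.437 m.
C/C_peak = exp(−Δx²/(2σ²)) = 0.51 ⇒ Δx = σ·√(−2 ln 0.51) = 5.437 × 1.160 = 6.307 m.
Width = 2Δx = 12.6 m.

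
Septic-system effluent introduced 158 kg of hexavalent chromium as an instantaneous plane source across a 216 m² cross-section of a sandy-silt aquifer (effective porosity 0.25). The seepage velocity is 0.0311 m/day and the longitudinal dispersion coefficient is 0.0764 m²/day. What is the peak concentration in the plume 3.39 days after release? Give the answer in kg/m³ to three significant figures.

1.62 kg/m³

The peak of an instantaneous 1D plume sits at x = vt; there the Gaussian factor is 1 and C_max = M/(n_e·A·√(4πDt)), where n_e·A is the pore area the mass is dissolved in.
√(4πDt) = √(4π × 0.0764 × 3.39) = 1.804 m, so C_max = 158/(0.25 × 216 × 1.804) = 1.62 kg/m³.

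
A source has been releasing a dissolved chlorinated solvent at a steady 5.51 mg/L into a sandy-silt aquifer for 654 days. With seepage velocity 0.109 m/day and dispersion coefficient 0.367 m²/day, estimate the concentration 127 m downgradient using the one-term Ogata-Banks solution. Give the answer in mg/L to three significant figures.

For a continuous step input, C/C₀ ≈ ½·erfc((x−vt)/(2√(Dt))).
vt = 0.109 × 654 = 71.286 m and 2√(Dt) = 2√(0.367 × 654) = 30.99 m.
Argument (x−vt)/(2√(Dt)) = (127 − 71.286)/30.99 = 1.798; ½·erfc(1.798) = 0.005499.
C = 5.51 × 0.005499 = 0.0303 mg/L.

0.0303 mg/L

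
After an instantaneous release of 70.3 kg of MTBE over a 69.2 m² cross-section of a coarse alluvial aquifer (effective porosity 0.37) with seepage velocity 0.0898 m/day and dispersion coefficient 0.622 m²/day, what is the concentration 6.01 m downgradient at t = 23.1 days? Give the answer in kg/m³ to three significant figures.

For an instantaneous plane source, C(x,t) = M/(n_e·A·√(4πDt)) · exp(−(x−vt)²/(4Dt)), with n_e·A the pore (flow) area.
Plume center vt = 0.0898 × 23.1 = 2.07438 m, so the well at 6.01 m is 3.93562 m downgradient of the peak.
√(4πDt) = 13.44 m, giving peak height M/(n_e·A·√(4πDt)) = 70.3/(0.37 × 69.2 × 13.44) = 0.2043 kg/m³.
(x−vt)²/(4Dt) = (3.93562)²/(4 × 0.622 × 23.1) = 0.2695; exp(−0.2695) = 0.7638.
C = 0.2043 × 0.7638 = 0.156 kg/m³.

0.156 kg/m³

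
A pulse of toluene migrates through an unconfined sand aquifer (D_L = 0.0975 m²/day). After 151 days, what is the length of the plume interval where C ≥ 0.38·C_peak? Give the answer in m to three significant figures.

15.1 m

The plume is Gaussian with σ = √(2Dt) = √(2 × 0.0975 × 151) = 5.426 m.
C/C_peak = exp(−Δx²/(2σ²)) = 0.38 ⇒ Δx = σ·√(−2 ln 0.38) = 5.426 × 1.391 = 7.548 m.
Width = 2Δx = 15.1 m.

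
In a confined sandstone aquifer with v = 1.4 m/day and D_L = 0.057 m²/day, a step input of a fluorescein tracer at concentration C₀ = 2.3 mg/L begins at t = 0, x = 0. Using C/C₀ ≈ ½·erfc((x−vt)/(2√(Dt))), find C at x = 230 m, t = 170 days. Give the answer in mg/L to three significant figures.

For a continuous step input, C/C₀ ≈ ½·erfc((x−vt)/(2√(Dt))).
vt = 1.4 × 170 = 238 m and 2√(Dt) = 2√(0.057 × 170) = 6.226 m.
Argument (x−vt)/(2√(Dt)) = (230 − 238)/6.226 = -1.285; ½·erfc(-1.285) = 0.9654.
C = 2.3 × 0.9654 = 2.22 mg/L.

2.22 mg/L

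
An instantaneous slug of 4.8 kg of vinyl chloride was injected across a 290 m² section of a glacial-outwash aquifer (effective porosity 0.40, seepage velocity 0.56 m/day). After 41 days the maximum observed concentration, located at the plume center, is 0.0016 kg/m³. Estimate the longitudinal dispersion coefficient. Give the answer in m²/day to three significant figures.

At the plume center C_max = M/(n_e·A·√(4πDt)), so D = M²/(4πt·(n_e·A·C_max)²).
n_e·A·C_max = 0.40 × 290 × 0.0016 = 0.1856 kg/m.
D = 4.8²/(4π × 41 × 0.1856²) = 1.30 m²/day.

1.30 m²/day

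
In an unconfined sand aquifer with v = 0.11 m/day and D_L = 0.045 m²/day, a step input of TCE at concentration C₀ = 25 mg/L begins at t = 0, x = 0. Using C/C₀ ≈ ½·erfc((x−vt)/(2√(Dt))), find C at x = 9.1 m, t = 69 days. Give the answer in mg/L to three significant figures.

6.81 mg/L

For a continuous step input, C/C₀ ≈ ½·erfc((x−vt)/(2√(Dt))).
vt = 0.11 × 69 = 7.59 m and 2√(Dt) = 2√(0.045 × 69) = 3.524 m.
Argument (x−vt)/(2√(Dt)) = (9.1 − 7.59)/3.524 = 0.4285; ½·erfc(0.4285) = 0.2723.
C = 25 × 0.2723 = 6.81 mg/L.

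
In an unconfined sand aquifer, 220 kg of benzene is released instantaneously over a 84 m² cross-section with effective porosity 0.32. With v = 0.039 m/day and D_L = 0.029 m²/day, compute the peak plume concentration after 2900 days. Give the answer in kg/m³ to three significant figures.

The peak of an instantaneous 1D plume sits at x = vt; there the Gaussian factor is 1 and C_max = M/(n_e·A·√(4πDt)), where n_e·A is the pore area the mass is dissolved in.
√(4πDt) = √(4π × 0.029 × 2900) = 32.51 m, so C_max = 220/(0.32 × 84 × 32.51) = 0.252 kg/m³.

0.252 kg/m³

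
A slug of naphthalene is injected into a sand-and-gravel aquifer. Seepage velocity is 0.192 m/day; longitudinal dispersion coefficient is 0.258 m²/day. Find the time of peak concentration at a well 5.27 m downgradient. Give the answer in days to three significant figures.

21.3 days

For the 1D instantaneous-source solution, setting ∂C/∂t = 0 at fixed x gives v²t² + 2Dt − x² = 0, so t = (√(D² + v²x²) − D)/v².
√(D² + v²x²) = √(0.258² + 0.192² × 5.27²) = 1.044; v² = 0.036864.
t = (1.044 − 0.258)/0.036864 = 21.3 days (vs. the pure-advection estimate x/v = 27.4 d).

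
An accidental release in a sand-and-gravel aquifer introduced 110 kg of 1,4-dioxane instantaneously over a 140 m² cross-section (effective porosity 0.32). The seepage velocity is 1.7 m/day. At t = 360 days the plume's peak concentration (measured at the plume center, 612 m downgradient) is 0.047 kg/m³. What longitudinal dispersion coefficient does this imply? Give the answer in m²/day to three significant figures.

At the plume center C_max = M/(n_e·A·√(4πDt)), so D = M²/(4πt·(n_e·A·C_max)²).
n_e·A·C_max = 0.32 × 140 × 0.047 = 2.106 kg/m.
D = 110²/(4π × 360 × 2.106²) = 0.603 m²/day.

0.603 m²/day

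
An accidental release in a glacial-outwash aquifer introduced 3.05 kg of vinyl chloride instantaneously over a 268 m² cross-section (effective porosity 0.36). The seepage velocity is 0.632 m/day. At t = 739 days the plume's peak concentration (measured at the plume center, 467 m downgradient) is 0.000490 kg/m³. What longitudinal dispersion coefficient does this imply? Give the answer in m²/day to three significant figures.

At the plume center C_max = M/(n_e·A·√(4πDt)), so D = M²/(4πt·(n_e·A·C_max)²).
n_e·A·C_max = 0.36 × 268 × 0.000490 = 0.04728 kg/m.
D = 3.05²/(4π × 739 × 0.04728²) = 0.448 m²/day.

0.448 m²/day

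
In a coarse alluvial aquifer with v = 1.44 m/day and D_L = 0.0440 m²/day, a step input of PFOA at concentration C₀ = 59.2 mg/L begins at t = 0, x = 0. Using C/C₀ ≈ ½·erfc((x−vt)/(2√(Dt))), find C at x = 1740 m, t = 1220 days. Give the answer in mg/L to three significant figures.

For a continuous step input, C/C₀ ≈ ½·erfc((x−vt)/(2√(Dt))).
vt = 1.44 × 1220 = 1756.8 m and 2√(Dt) = 2√(0.0440 × 1220) = 14.65 m.
Argument (x−vt)/(2√(Dt)) = (1740 − 1756.8)/14.65 = -1.147; ½·erfc(-1.147) = 0.9476.
C = 59.2 × 0.9476 = 56.1 mg/L.

56.1 mg/L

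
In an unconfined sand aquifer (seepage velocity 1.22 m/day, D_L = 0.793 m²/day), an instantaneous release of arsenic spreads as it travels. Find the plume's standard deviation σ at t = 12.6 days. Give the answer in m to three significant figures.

Dispersive spreading gives a Gaussian with σ² = 2Dt; advection only shifts the center.
σ = √(2 × 0.793 × 12.6) = 4.47 m.

4.47 m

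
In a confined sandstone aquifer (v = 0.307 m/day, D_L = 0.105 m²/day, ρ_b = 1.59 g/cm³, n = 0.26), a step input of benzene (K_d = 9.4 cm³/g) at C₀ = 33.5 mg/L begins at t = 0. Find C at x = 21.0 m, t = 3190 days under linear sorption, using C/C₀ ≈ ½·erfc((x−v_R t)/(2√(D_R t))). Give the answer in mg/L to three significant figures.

3.50 mg/L

Retardation factor R = 1 + ρ_b·K_d/n = 1 + 1.59 × 9.4/0.26 = 58.48.
Sorption retards both mechanisms: v_R = v/R = 0.005250 m/day, D_R = D/R = 0.001795 m²/day.
v_R·t = 0.005250 × 3190 = 16.7475 m; 2√(D_R t) = 4.786 m; argument = (21.0 − 16.7475)/4.786 = 0.8885.
C = C₀ × ½·erfc(0.8885) = 33.5 × 0.1045 = 3.50 mg/L.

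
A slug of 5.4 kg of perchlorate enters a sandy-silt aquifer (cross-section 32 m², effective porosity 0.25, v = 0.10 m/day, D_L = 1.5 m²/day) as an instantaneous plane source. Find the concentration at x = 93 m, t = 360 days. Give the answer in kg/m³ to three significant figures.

For an instantaneous plane source, C(x,t) = M/(n_e·A·√(4πDt)) · exp(−(x−vt)²/(4Dt)), with n_e·A the pore (flow) area.
Plume center vt = 0.10 × 360 = 36 m, so the well at 93 m is 57 m downgradient of the peak.
√(4πDt) = 82.38 m, giving peak height M/(n_e·A·√(4πDt)) = 5.4/(0.25 × 32 × 82.38) = 0.008194 kg/m³.
(x−vt)²/(4Dt) = (57)²/(4 × 1.5 × 360) = 1.504; exp(−1.504) = 0.2222.
C = 0.008194 × 0.2222 = 0.00182 kg/m³.

0.00182 kg/m³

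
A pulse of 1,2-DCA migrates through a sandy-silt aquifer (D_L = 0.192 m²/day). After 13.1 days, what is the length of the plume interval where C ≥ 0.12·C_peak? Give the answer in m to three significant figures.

The plume is Gaussian with σ = √(2Dt) = √(2 × 0.192 × 13.1) = 2.243 m.
C/C_peak = exp(−Δx²/(2σ²)) = 0.12 ⇒ Δx = σ·√(−2 ln 0.12) = 2.243 × 2.059 = 4.618 m.
Width = 2Δx = 9.24 m.

9.24 m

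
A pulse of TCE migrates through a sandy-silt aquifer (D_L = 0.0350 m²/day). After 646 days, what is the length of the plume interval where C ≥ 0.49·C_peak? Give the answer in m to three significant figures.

16.1 m

The plume is Gaussian with σ = √(2Dt) = √(2 × 0.0350 × 646) = 6.725 m.
C/C_peak = exp(−Δx²/(2σ²)) = 0.49 ⇒ Δx = σ·√(−2 ln 0.49) = 6.725 × 1.194 = 8.030 m.
Width = 2Δx = 16.1 m.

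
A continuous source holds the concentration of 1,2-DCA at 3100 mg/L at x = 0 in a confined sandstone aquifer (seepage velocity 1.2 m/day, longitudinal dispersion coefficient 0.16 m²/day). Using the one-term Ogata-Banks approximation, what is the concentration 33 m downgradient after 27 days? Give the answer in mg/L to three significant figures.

1300 mg/L

For a continuous step input, C/C₀ ≈ ½·erfc((x−vt)/(2√(Dt))).
vt = 1.2 × 27 = 32.4 m and 2√(Dt) = 2√(0.16 × 27) = 4.157 m.
Argument (x−vt)/(2√(Dt)) = (33 − 32.4)/4.157 = 0.1443; ½·erfc(0.1443) = 0.4191.
C = 3100 × 0.4191 = 1300 mg/L.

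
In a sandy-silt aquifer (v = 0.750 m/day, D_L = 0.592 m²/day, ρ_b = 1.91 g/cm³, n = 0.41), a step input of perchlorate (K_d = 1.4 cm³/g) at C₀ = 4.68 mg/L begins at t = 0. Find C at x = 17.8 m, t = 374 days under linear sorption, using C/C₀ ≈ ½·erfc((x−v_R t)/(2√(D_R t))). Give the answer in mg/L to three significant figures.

Retardation factor R = 1 + ρ_b·K_d/n = 1 + 1.91 × 1.4/0.41 = 7.522.
Sorption retards both mechanisms: v_R = v/R = 0.09971 m/day, D_R = D/R = 0.07870 m²/day.
v_R·t = 0.09971 × 374 = 37.29154 m; 2√(D_R t) = 10.85 m; argument = (17.8 − 37.29154)/10.85 = -1.796.
C = C₀ × ½·erfc(-1.796) = 4.68 × 0.9945 = 4.65 mg/L.

4.65 mg/L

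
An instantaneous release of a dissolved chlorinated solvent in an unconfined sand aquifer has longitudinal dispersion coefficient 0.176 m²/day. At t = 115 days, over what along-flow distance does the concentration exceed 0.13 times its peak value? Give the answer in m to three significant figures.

25.7 m

The plume is Gaussian with σ = √(2Dt) = √(2 × 0.176 × 115) = 6.362 m.
C/C_peak = exp(−Δx²/(2σ²)) = 0.13 ⇒ Δx = σ·√(−2 ln 0.13) = 6.362 × 2.020 = 12.85 m.
Width = 2Δx = 25.7 m.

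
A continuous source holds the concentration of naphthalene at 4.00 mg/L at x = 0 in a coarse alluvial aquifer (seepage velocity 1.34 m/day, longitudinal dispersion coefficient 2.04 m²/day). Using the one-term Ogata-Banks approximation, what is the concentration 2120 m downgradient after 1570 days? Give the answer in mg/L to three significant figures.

1.68 mg/L

For a continuous step input, C/C₀ ≈ ½·erfc((x−vt)/(2√(Dt))).
vt = 1.34 × 1570 = 2103.8 m and 2√(Dt) = 2√(2.04 × 1570) = 113.2 m.
Argument (x−vt)/(2√(Dt)) = (2120 − 2103.8)/113.2 = 0.1431; ½·erfc(0.1431) = 0.4198.
C = 4.00 × 0.4198 = 1.68 mg/L.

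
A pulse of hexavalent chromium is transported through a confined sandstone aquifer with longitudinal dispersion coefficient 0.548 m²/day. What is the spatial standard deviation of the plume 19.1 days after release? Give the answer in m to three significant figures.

Dispersive spreading gives a Gaussian with σ² = 2Dt; advection only shifts the center.
σ = √(2 × 0.548 × 19.1) = 4.58 m.

4.58 m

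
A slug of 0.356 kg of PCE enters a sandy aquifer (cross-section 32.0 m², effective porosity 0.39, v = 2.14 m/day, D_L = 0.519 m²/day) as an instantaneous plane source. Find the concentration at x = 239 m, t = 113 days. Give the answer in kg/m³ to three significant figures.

For an instantaneous plane source, C(x,t) = M/(n_e·A·√(4πDt)) · exp(−(x−vt)²/(4Dt)), with n_e·A the pore (flow) area.
Plume center vt = 2.14 × 113 = 241.82 m, so the well at 239 m is 2.82 m upgradient of the peak.
√(4πDt) = 27.15 m, giving peak height M/(n_e·A·√(4πDt)) = 0.356/(0.39 × 32.0 × 27.15) = 0.001051 kg/m³.
(x−vt)²/(4Dt) = (-2.82)²/(4 × 0.519 × 113) = 0.03390; exp(−0.03390) = 0.9667.
C = 0.001051 × 0.9667 = 0.00102 kg/m³.

0.00102 kg/m³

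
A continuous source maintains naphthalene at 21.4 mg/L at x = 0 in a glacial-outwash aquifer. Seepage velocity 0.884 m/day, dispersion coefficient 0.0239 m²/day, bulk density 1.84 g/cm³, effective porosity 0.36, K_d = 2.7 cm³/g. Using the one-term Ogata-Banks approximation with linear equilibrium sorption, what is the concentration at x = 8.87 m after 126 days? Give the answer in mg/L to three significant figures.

Retardation factor R = 1 + ρ_b·K_d/n = 1 + 1.84 × 2.7/0.36 = 14.80.
Sorption retards both mechanisms: v_R = v/R = 0.05973 m/day, D_R = D/R = 0.001615 m²/day.
v_R·t = 0.05973 × 126 = 7.52598 m; 2√(D_R t) = 0.9022 m; argument = (8.87 − 7.52598)/0.9022 = 1.490.
C = C₀ × ½·erfc(1.490) = 21.4 × 0.01755 = 0.376 mg/L.

0.376 mg/L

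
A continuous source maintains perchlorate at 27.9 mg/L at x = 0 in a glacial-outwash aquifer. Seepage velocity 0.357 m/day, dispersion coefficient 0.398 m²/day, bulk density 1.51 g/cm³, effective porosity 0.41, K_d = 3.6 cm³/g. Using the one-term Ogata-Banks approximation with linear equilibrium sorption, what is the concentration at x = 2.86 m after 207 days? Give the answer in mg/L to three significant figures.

Retardation factor R = 1 + ρ_b·K_d/n = 1 + 1.51 × 3.6/0.41 = 14.26.
Sorption retards both mechanisms: v_R = v/R = 0.02504 m/day, D_R = D/R = 0.02791 m²/day.
v_R·t = 0.02504 × 207 = 5.18328 m; 2√(D_R t) = 4.807 m; argument = (2.86 − 5.18328)/4.807 = -0.4833.
C = C₀ × ½·erfc(-0.4833) = 27.9 × 0.7529 = 21.0 mg/L.

21.0 mg/L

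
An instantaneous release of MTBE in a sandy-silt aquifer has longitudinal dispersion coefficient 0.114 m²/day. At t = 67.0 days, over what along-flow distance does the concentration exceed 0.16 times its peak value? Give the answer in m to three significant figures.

15.0 m

The plume is Gaussian with σ = √(2Dt) = √(2 × 0.114 × 67.0) = 3.908 m.
C/C_peak = exp(−Δx²/(2σ²)) = 0.16 ⇒ Δx = σ·√(−2 ln 0.16) = 3.908 × 1.914 = 7.480 m.
Width = 2Δx = 15.0 m.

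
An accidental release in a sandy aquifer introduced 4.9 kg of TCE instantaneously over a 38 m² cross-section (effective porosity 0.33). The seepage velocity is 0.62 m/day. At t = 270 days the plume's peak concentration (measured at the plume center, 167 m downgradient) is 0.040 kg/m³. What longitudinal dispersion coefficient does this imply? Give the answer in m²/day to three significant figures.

At the plume center C_max = M/(n_e·A·√(4πDt)), so D = M²/(4πt·(n_e·A·C_max)²).
n_e·A·C_max = 0.33 × 38 × 0.040 = 0.5016 kg/m.
D = 4.9²/(4π × 270 × 0.5016²) = 0.0281 m²/day.

0.0281 m²/day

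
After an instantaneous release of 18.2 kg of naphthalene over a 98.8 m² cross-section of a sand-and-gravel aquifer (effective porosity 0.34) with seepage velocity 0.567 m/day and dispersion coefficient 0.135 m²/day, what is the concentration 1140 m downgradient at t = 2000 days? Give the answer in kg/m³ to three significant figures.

0.00900 kg/m³

For an instantaneous plane source, C(x,t) = M/(n_e·A·√(4πDt)) · exp(−(x−vt)²/(4Dt)), with n_e·A the pore (flow) area.
Plume center vt = 0.567 × 2000 = 1134 m, so the well at 1140 m is 6 m downgradient of the peak.
√(4πDt) = 58.25 m, giving peak height M/(n_e·A·√(4πDt)) = 18.2/(0.34 × 98.8 × 58.25) = 0.009301 kg/m³.
(x−vt)²/(4Dt) = (6)²/(4 × 0.135 × 2000) = 0.03333; exp(−0.03333) = 0.9672.
C = 0.009301 × 0.9672 = 0.00900 kg/m³.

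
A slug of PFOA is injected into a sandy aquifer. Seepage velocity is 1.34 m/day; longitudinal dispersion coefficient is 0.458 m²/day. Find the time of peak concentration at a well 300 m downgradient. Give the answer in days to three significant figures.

For the 1D instantaneous-source solution, setting ∂C/∂t = 0 at fixed x gives v²t² + 2Dt − x² = 0, so t = (√(D² + v²x²) − D)/v².
√(D² + v²x²) = √(0.458² + 1.34² × 300²) = 402.0; v² = 1.7956.
t = (402.0 − 0.458)/1.7956 = 224 days (vs. the pure-advection estimate x/v = 224 d).

224 days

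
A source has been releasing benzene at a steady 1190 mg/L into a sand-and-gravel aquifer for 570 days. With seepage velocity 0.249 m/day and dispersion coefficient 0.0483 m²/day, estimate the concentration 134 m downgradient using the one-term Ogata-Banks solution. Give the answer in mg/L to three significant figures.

1020 mg/L

For a continuous step input, C/C₀ ≈ ½·erfc((x−vt)/(2√(Dt))).
vt = 0.249 × 570 = 141.93 m and 2√(Dt) = 2√(0.0483 × 570) = 10.49 m.
Argument (x−vt)/(2√(Dt)) = (134 − 141.93)/10.49 = -0.7560; ½·erfc(-0.7560) = 0.8575.
C = 1190 × 0.8575 = 1020 mg/L.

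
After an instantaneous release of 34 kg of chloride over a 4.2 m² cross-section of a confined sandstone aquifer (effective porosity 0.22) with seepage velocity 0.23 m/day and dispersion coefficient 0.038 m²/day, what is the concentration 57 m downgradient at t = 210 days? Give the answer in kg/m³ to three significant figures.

For an instantaneous plane source, C(x,t) = M/(n_e·A·√(4πDt)) · exp(−(x−vt)²/(4Dt)), with n_e·A the pore (flow) area.
Plume center vt = 0.23 × 210 = 48.3 m, so the well at 57 m is 8.7 m downgradient of the peak.
√(4πDt) = 10.01 m, giving peak height M/(n_e·A·√(4πDt)) = 34/(0.22 × 4.2 × 10.01) = 3.676 kg/m³.
(x−vt)²/(4Dt) = (8.7)²/(4 × 0.038 × 210) = 2.371; exp(−2.371) = 0.09339.
C = 3.676 × 0.09339 = 0.343 kg/m³.

0.343 kg/m³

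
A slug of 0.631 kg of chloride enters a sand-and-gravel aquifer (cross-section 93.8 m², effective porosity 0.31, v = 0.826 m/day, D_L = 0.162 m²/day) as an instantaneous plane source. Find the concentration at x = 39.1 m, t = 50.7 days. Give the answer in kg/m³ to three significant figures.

0.00169 kg/m³

For an instantaneous plane source, C(x,t) = M/(n_e·A·√(4πDt)) · exp(−(x−vt)²/(4Dt)), with n_e·A the pore (flow) area.
Plume center vt = 0.826 × 50.7 = 41.8782 m, so the well at 39.1 m is 2.7782 m upgradient of the peak.
√(4πDt) = 10.16 m, giving peak height M/(n_e·A·√(4πDt)) = 0.631/(0.31 × 93.8 × 10.16) = 0.002136 kg/m³.
(x−vt)²/(4Dt) = (-2.7782)²/(4 × 0.162 × 50.7) = 0.2349; exp(−0.2349) = 0.7906.
C = 0.002136 × 0.7906 = 0.00169 kg/m³.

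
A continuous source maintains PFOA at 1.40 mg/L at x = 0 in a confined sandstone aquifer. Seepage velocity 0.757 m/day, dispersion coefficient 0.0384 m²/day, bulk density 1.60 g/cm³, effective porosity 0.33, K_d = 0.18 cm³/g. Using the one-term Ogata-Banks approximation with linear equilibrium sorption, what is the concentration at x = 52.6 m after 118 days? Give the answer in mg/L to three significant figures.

0.0181 mg/L

Retardation factor R = 1 + ρ_b·K_d/n = 1 + 1.60 × 0.18/0.33 = 1.873.
Sorption retards both mechanisms: v_R = v/R = 0.4042 m/day, D_R = D/R = 0.02050 m²/day.
v_R·t = 0.4042 × 118 = 47.6956 m; 2√(D_R t) = 3.111 m; argument = (52.6 − 47.6956)/3.111 = 1.576.
C = C₀ × ½·erfc(1.576) = 1.40 × 0.01291 = 0.0181 mg/L.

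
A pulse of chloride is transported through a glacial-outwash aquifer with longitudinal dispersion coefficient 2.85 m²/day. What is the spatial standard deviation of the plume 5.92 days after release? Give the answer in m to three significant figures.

5.81 m

Dispersive spreading gives a Gaussian with σ² = 2Dt; advection only shifts the center.
σ = √(2 × 2.85 × 5.92) = 5.81 m.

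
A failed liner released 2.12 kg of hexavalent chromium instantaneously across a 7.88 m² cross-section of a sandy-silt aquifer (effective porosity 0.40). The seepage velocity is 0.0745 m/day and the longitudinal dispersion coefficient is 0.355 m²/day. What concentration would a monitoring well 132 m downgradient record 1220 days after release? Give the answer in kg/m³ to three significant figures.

0.00344 kg/m³

For an instantaneous plane source, C(x,t) = M/(n_e·A·√(4πDt)) · exp(−(x−vt)²/(4Dt)), with n_e·A the pore (flow) area.
Plume center vt = 0.0745 × 1220 = 90.89 m, so the well at 132 m is 41.11 m downgradient of the peak.
√(4πDt) = 73.77 m, giving peak height M/(n_e·A·√(4πDt)) = 2.12/(0.40 × 7.88 × 73.77) = 0.009117 kg/m³.
(x−vt)²/(4Dt) = (41.11)²/(4 × 0.355 × 1220) = 0.9755; exp(−0.9755) = 0.3770.
C = 0.009117 × 0.3770 = 0.00344 kg/m³.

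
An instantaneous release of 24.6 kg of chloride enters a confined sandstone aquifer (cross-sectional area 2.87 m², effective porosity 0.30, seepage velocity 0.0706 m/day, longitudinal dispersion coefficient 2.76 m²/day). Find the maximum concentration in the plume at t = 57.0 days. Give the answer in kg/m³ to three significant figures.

The peak of an instantaneous 1D plume sits at x = vt; there the Gaussian factor is 1 and C_max = M/(n_e·A·√(4πDt)), where n_e·A is the pore area the mass is dissolved in.
√(4πDt) = √(4π × 2.76 × 57.0) = 44.46 m, so C_max = 24.6/(0.30 × 2.87 × 44.46) = 0.643 kg/m³.

0.643 kg/m³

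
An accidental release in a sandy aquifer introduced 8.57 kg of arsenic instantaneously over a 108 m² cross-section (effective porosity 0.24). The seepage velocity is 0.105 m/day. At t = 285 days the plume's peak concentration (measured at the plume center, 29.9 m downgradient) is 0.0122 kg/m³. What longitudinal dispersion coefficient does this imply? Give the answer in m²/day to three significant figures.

At the plume center C_max = M/(n_e·A·√(4πDt)), so D = M²/(4πt·(n_e·A·C_max)²).
n_e·A·C_max = 0.24 × 108 × 0.0122 = 0.3162 kg/m.
D = 8.57²/(4π × 285 × 0.3162²) = 0.205 m²/day.

0.205 m²/day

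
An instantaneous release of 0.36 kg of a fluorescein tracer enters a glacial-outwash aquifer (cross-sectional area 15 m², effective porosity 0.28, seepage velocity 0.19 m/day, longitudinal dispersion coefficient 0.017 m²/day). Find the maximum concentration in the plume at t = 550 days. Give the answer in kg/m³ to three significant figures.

The peak of an instantaneous 1D plume sits at x = vt; there the Gaussian factor is 1 and C_max = M/(n_e·A·√(4πDt)), where n_e·A is the pore area the mass is dissolved in.
√(4πDt) = √(4π × 0.017 × 550) = 10.84 m, so C_max = 0.36/(0.28 × 15 × 10.84) = 0.00791 kg/m³.

0.00791 kg/m³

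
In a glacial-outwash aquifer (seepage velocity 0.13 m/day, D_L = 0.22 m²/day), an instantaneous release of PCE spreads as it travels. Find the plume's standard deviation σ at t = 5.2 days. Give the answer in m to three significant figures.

Dispersive spreading gives a Gaussian with σ² = 2Dt; advection only shifts the center.
σ = √(2 × 0.22 × 5.2) = 1.51 m.

1.51 m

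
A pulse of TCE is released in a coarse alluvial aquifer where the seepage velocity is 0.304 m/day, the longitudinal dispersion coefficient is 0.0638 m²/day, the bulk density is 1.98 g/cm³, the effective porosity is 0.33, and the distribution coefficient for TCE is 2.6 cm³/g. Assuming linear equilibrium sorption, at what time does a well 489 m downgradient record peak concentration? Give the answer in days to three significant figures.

26700 days

Retardation factor R = 1 + ρ_b·K_d/n = 1 + 1.98 × 2.6/0.33 = 16.60.
Sorption retards both mechanisms: v_R = v/R = 0.01831 m/day, D_R = D/R = 0.003843 m²/day.
Peak time from v_R²t² + 2D_R t − x² = 0: t = (√(D_R² + v_R²x²) − D_R)/v_R².
√(D_R² + v_R²x²) = √(0.003843² + 0.01831² × 489²) = 8.954; v_R² = 0.0003353.
t = (8.954 − 0.003843)/0.0003353 = 26700 days.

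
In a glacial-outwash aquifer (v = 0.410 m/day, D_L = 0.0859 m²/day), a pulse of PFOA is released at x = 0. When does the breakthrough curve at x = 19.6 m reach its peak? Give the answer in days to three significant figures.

For the 1D instantaneous-source solution, setting ∂C/∂t = 0 at fixed x gives v²t² + 2Dt − x² = 0, so t = (√(D² + v²x²) − D)/v².
√(D² + v²x²) = √(0.0859² + 0.410² × 19.6²) = 8.036; v² = 0.1681.
t = (8.036 − 0.0859)/0.1681 = 47.3 days (vs. the pure-advection estimate x/v = 47.8 d).

47.3 days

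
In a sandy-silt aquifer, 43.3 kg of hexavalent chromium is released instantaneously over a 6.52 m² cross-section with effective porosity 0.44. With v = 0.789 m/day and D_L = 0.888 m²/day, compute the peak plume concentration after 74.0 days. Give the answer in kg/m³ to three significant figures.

The peak of an instantaneous 1D plume sits at x = vt; there the Gaussian factor is 1 and C_max = M/(n_e·A·√(4πDt)), where n_e·A is the pore area the mass is dissolved in.
√(4πDt) = √(4π × 0.888 × 74.0) = 28.74 m, so C_max = 43.3/(0.44 × 6.52 × 28.74) = 0.525 kg/m³.

0.525 kg/m³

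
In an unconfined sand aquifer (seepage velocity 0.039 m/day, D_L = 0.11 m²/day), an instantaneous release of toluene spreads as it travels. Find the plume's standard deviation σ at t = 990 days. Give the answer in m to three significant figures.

Dispersive spreading gives a Gaussian with σ² = 2Dt; advection only shifts the center.
σ = √(2 × 0.11 × 990) = 14.8 m.

14.8 m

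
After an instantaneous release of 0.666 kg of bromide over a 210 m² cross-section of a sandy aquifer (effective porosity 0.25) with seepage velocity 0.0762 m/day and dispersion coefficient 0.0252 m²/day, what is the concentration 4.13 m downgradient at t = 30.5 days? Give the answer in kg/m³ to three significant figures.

0.00141 kg/m³

For an instantaneous plane source, C(x,t) = M/(n_e·A·√(4πDt)) · exp(−(x−vt)²/(4Dt)), with n_e·A the pore (flow) area.
Plume center vt = 0.0762 × 30.5 = 2.3241 m, so the well at 4.13 m is 1.8059 m downgradient of the peak.
√(4πDt) = 3.108 m, giving peak height M/(n_e·A·√(4πDt)) = 0.666/(0.25 × 210 × 3.108) = 0.004082 kg/m³.
(x−vt)²/(4Dt) = (1.8059)²/(4 × 0.0252 × 30.5) = 1.061; exp(−1.061) = 0.3461.
C = 0.004082 × 0.3461 = 0.00141 kg/m³.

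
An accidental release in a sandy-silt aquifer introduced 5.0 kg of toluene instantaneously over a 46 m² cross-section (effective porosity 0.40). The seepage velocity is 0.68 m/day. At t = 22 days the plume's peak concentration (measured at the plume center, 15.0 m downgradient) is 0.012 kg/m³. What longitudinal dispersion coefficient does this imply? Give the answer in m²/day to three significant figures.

At the plume center C_max = M/(n_e·A·√(4πDt)), so D = M²/(4πt·(n_e·A·C_max)²).
n_e·A·C_max = 0.40 × 46 × 0.012 = 0.2208 kg/m.
D = 5.0²/(4π × 22 × 0.2208²) = 1.85 m²/day.

1.85 m²/day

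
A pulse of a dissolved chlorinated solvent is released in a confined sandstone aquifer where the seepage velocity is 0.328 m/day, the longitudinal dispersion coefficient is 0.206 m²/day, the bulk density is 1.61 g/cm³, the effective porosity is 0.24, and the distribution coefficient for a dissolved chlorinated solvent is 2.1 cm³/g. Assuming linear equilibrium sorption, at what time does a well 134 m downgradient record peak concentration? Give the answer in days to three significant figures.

6130 days

Retardation factor R = 1 + ρ_b·K_d/n = 1 + 1.61 × 2.1/0.24 = 15.09.
Sorption retards both mechanisms: v_R = v/R = 0.02174 m/day, D_R = D/R = 0.01365 m²/day.
Peak time from v_R²t² + 2D_R t − x² = 0: t = (√(D_R² + v_R²x²) − D_R)/v_R².
√(D_R² + v_R²x²) = √(0.01365² + 0.02174² × 134²) = 2.913; v_R² = 0.0004726.
t = (2.913 − 0.01365)/0.0004726 = 6130 days.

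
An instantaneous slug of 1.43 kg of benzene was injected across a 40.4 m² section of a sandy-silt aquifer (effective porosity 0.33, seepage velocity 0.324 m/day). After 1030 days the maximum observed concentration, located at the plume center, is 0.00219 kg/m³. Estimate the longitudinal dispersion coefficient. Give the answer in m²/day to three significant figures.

0.185 m²/day

At the plume center C_max = M/(n_e·A·√(4πDt)), so D = M²/(4πt·(n_e·A·C_max)²).
n_e·A·C_max = 0.33 × 40.4 × 0.00219 = 0.02920 kg/m.
D = 1.43²/(4π × 1030 × 0.02920²) = 0.185 m²/day.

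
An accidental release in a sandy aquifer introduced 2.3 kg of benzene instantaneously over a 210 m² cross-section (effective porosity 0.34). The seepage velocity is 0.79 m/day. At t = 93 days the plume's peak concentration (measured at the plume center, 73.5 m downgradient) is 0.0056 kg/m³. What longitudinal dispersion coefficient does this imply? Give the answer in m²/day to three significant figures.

0.0283 m²/day

At the plume center C_max = M/(n_e·A·√(4πDt)), so D = M²/(4πt·(n_e·A·C_max)²).
n_e·A·C_max = 0.34 × 210 × 0.0056 = 0.3998 kg/m.
D = 2.3²/(4π × 93 × 0.3998²) = 0.0283 m²/day.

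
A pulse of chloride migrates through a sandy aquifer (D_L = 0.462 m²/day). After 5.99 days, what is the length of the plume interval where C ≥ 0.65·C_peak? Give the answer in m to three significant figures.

The plume is Gaussian with σ = √(2Dt) = √(2 × 0.462 × 5.99) = 2.353 m.
C/C_peak = exp(−Δx²/(2σ²)) = 0.65 ⇒ Δx = σ·√(−2 ln 0.65) = 2.353 × 0.9282 = 2.184 m.
Width = 2Δx = 4.37 m.

4.37 m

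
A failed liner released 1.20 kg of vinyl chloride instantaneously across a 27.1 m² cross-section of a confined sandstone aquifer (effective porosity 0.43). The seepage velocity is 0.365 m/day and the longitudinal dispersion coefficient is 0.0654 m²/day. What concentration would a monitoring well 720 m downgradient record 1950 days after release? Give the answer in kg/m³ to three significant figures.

0.00225 kg/m³

For an instantaneous plane source, C(x,t) = M/(n_e·A·√(4πDt)) · exp(−(x−vt)²/(4Dt)), with n_e·A the pore (flow) area.
Plume center vt = 0.365 × 1950 = 711.75 m, so the well at 720 m is 8.25 m downgradient of the peak.
√(4πDt) = 40.03 m, giving peak height M/(n_e·A·√(4πDt)) = 1.20/(0.43 × 27.1 × 40.03) = 0.002573 kg/m³.
(x−vt)²/(4Dt) = (8.25)²/(4 × 0.0654 × 1950) = 0.1334; exp(−0.1334) = 0.8751.
C = 0.002573 × 0.8751 = 0.00225 kg/m³.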